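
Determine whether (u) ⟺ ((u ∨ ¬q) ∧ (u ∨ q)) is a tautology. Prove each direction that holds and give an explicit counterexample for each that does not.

Forward direction. Assume the antecedent. If u is true, (u ∨ ¬q) ∧ (u ∨ q) reduces to true regardless of the other variables. If u is false, the antecedent cannot hold. Either way (u ∨ ¬q) ∧ (u ∨ q) holds.

Converse. Assume the antecedent. If u is true, u reduces to true regardless of the other variables. If u is false, the antecedent cannot hold. Either way u holds.

Both implications hold.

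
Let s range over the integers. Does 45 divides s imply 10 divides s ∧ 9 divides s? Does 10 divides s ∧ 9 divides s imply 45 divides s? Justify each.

Only the converse holds.

[⇐] Suppose 10 ∣ s and 9 ∣ s. Any common multiple of 10 and 9 is a multiple of their lcm; here gcd(10, 9) = 1, so lcm(10, 9) = 10·9 = 90, so 90 ∣ s. Since 45 ∣ 90, it follows that 45 ∣ s.

[⇒] This fails: take s = 45. Certainly 45 ∣ 45, but 10 ∤ 45.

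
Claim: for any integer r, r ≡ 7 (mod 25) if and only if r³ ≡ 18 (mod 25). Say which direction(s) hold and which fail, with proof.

[⇒] Suppose r ≡ 7 (mod 25). Write r = 25j + 7. Then (25j + 7)³ = 15625j³ + 13125j² + 3675j + 343 = 25(625j³ + 525j² + 147j + 13) + 18, so r³ ≡ 18 (mod 25).

[⇐] Conversely, suppose r³ ≡ 18 (mod 25). The only residue r in {0, …, 24} with r³ ≡ 18 (mod 25) is r = 7, so r ≡ 7 (mod 25).

Equivalent; both directions hold.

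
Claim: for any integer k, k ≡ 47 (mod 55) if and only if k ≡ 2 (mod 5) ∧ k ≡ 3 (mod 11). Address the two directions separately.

Both directions hold; the statement is true.

(←) If k ≡ 2 (mod 5) and k ≡ 3 (mod 11), then by the Chinese remainder theorem k ≡ 47 (mod 55). This is exactly k ≡ 47 (mod 55).

(→) Suppose k ≡ 47 (mod 55); write k = 55j + 47. Since 5 ∣ 55, reducing mod 5 gives k ≡ 47 ≡ 2 (mod 5); since 11 ∣ 55, reducing mod 11 gives k ≡ 47 ≡ 3 (mod 11).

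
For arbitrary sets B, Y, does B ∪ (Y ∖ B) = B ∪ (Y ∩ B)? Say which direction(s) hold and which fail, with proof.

(⊆) fails; (⊇) holds.

(⟸) Let x ∈ B ∪ (Y ∩ B). Then either x ∈ B and x ∉ Y; or x ∈ B ∩ Y. In each case x ∈ B ∪ (Y ∖ B), so B ∪ (Y ∩ B) ⊆ B ∪ (Y ∖ B).

(⟹) This inclusion fails. Take B = ∅, Y = {1}; then 1 ∈ B ∪ (Y ∖ B) but 1 ∉ B ∪ (Y ∩ B).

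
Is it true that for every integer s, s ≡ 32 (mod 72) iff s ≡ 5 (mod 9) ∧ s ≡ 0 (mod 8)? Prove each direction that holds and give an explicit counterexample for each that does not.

Both directions hold.

(⟹) Suppose s ≡ 32 (mod 72); write s = 72j + 32. Since 9 ∣ 72, reducing mod 9 gives s ≡ 32 ≡ 5 (mod 9); since 8 ∣ 72, reducing mod 8 gives s ≡ 32 ≡ 0 (mod 8).

(⟸) Conversely, if s ≡ 5 (mod 9) and s ≡ 0 (mod 8), then by the Chinese remainder theorem s ≡ 32 (mod 72). This is exactly s ≡ 32 (mod 72).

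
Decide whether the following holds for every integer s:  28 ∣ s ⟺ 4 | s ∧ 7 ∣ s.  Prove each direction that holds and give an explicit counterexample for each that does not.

Both directions hold.

(⇐) Suppose 4 ∣ s and 7 ∣ s. Any common multiple of 4 and 7 is a multiple of their lcm; here gcd(4, 7) = 1, so lcm(4, 7) = 4·7 = 28, so 28 ∣ s.

(⇒) If 28 ∣ s, write s = 28q. Since 28 = 7·4, s = 4·(7q), so 4 ∣ s; and since 28 = 4·7, s = 7·(4q), so 7 ∣ s.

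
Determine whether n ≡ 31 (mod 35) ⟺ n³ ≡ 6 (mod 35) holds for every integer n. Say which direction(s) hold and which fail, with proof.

(⟹) Suppose n ≡ 31 (mod 35). Write n = 35j + 31. Then (35j + 31)³ = 42875j³ + 113925j² + 100905j + 29791 = 35(1225j³ + 3255j² + 2883j + 851) + 6, so n³ ≡ 6 (mod 35).

(⟸) This fails: take n = 6. Then 6³ = 216 ≡ 6 (mod 35), yet 6 ≡ 6 (mod 35), not 31.

(⇒) holds; (⇐) fails.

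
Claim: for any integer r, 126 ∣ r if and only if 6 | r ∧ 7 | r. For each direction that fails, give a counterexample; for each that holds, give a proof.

Forward direction. If 126 ∣ r, write r = 126q. Since 126 = 21·6, r = 6·(21q), so 6 ∣ r; and since 126 = 18·7, r = 7·(18q), so 7 ∣ r.

Converse. This fails: take r = 42. Both 6 ∣ 42 and 7 ∣ 42, yet 42 is not a multiple of 126 (since 42 = 0·126 + 42), so 126 ∤ 42.

Only the forward direction holds.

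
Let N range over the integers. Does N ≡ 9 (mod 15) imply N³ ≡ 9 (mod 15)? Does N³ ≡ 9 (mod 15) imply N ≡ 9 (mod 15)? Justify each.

(⇐) Suppose N³ ≡ 9 (mod 15). The only residue r in {0, …, 14} with r³ ≡ 9 (mod 15) is r = 9, so N ≡ 9 (mod 15).

(⇒) Suppose N ≡ 9 (mod 15). Write N = 15j + 9. Then (15j + 9)³ = 3375j³ + 6075j² + 3645j + 729 = 15(225j³ + 405j² + 243j + 48) + 9, so N³ ≡ 9 (mod 15).

The biconditional holds.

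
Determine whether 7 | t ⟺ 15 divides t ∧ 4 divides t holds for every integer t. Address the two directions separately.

(→) This fails: take t = 7. Certainly 7 ∣ 7, but 15 ∤ 7.

(←) This fails: take t = 60. Both 15 ∣ 60 and 4 ∣ 60, yet 60 is not a multiple of 7 (since 60 = 8·7 + 4), so 7 ∤ 60.

Neither implication holds.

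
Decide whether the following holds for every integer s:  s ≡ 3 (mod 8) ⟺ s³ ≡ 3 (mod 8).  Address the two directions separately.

Both directions hold; the statement is true.

Converse. For the converse, argue contrapositively. If s ≢ 3 (mod 8), then s is congruent to one of 0, 1, 2, 4, 5, 6, 7 modulo 8, and these give s³ ≡ 0, 1, 0, 0, 5, 0, 7 respectively — never 3.

Forward direction. Suppose s ≡ 3 (mod 8). Write s = 8j + 3. Then (8j + 3)³ = 512j³ + 576j² + 216j + 27 = 8(64j³ + 72j² + 27j + 3) + 3, so s³ ≡ 3 (mod 8).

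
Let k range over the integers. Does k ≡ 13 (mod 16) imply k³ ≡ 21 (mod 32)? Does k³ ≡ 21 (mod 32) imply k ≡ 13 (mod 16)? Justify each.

(⇒) fails; (⇐) holds.

(⟹) This fails: take k = 29. Then 29 ≡ 13 (mod 16), but 29³ = 24389 ≡ 5 (mod 32), not 21.

(⟸) Conversely, the residues r modulo 32 with r³ ≡ 21 (mod 32) are exactly {13}, and each is ≡ 13 (mod 16).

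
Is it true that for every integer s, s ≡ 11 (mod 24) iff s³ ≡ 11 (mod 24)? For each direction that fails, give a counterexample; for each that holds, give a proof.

Both directions hold; the statement is true.

[⇒] Suppose s ≡ 11 (mod 24). Write s = 24j + 11. Then (24j + 11)³ = 13824j³ + 19008j² + 8712j + 1331 = 24(576j³ + 792j² + 363j + 55) + 11, so s³ ≡ 11 (mod 24).

[⇐] Conversely, suppose s³ ≡ 11 (mod 24). The only residue r in {0, …, 23} with r³ ≡ 11 (mod 24) is r = 11, so s ≡ 11 (mod 24).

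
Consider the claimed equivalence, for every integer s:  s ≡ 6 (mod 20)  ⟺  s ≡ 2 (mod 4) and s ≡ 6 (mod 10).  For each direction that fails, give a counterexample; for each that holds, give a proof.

(→) Suppose s ≡ 6 (mod 20); write s = 20j + 6. Since 4 ∣ 20, reducing mod 4 gives s ≡ 6 ≡ 2 (mod 4); since 10 ∣ 20, reducing mod 10 gives s ≡ 6 (mod 10).

(←) Conversely, if s ≡ 2 (mod 4) and s ≡ 6 (mod 10), then by the Chinese remainder theorem s ≡ 6 (mod 20). This is exactly s ≡ 6 (mod 20).

Both implications hold.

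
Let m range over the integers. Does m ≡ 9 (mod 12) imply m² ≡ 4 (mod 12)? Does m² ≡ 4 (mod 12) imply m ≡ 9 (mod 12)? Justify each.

(⇒) fails and (⇐) fails.

[⇒] This fails: take m = 9. Then 9 ≡ 9 (mod 12), but 9² = 81 ≡ 9 (mod 12), not 4.

[⇐] This fails: take m = 2. Then 2² = 4 ≡ 4 (mod 12), yet 2 ≡ 2 (mod 12), not 9.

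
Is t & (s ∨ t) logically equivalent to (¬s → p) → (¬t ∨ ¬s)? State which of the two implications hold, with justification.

Forward direction. This fails. Under p = F, s = T, t = T, the left side is true but the right side is false.

Converse. This fails. Under p = F, s = F, t = F, the left side is false but the right side is true.

(⇒) fails and (⇐) fails.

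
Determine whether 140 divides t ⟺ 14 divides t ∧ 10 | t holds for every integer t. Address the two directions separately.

(⇒) holds; (⇐) fails.

(→) If 140 ∣ t, write t = 140q. Since 140 = 10·14, t = 14·(10q), so 14 ∣ t; and since 140 = 14·10, t = 10·(14q), so 10 ∣ t.

(←) This fails: take t = 70. Both 14 ∣ 70 and 10 ∣ 70, yet 70 is not a multiple of 140 (since 70 = 0·140 + 70), so 140 ∤ 70.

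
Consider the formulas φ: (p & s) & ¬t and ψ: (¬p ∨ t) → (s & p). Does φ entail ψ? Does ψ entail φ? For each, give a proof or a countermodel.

[⇒] Assume the antecedent. If t is true, the antecedent cannot hold. If t is false, the antecedent forces (t = F, p = T, s = T), and (¬p ∨ t) → (s & p) holds there. Either way (¬p ∨ t) → (s & p) holds.

[⇐] This fails. Under t = F, p = T, s = F, the left side is false but the right side is true.

(⇒) holds; (⇐) fails.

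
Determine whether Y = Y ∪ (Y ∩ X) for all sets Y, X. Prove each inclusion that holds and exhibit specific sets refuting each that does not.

Both inclusions hold.

(⊇) Let x ∈ Y ∪ (Y ∩ X). Then either x ∈ Y and x ∉ X; or x ∈ Y ∩ X. In each case x ∈ Y, so Y ∪ (Y ∩ X) ⊆ Y.

(⊆) Let x ∈ Y. Then either x ∈ Y and x ∉ X; or x ∈ Y ∩ X. In each case x ∈ Y ∪ (Y ∩ X), so Y ⊆ Y ∪ (Y ∩ X).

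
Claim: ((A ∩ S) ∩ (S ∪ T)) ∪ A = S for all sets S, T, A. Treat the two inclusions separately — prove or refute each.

(⊆) This inclusion fails. Take S = ∅, T = ∅, A = {1}; then 1 ∈ ((A ∩ S) ∩ (S ∪ T)) ∪ A but 1 ∉ S.

(⊇) This inclusion fails. Take S = {1}, T = ∅, A = ∅; then 1 ∈ S but 1 ∉ ((A ∩ S) ∩ (S ∪ T)) ∪ A.

Both inclusions fail.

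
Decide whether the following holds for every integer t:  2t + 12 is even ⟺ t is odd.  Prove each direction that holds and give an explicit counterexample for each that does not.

The forward direction fails; the converse holds.

(⟹) This fails: take t = 0. Then 2t + 12 = 12, which is even, yet t = 0 is even, not odd.

(⟸) Suppose t is odd. Since 2 is even, 2t is even for every t, so 2t + 12 has the same parity as 12, which is even. Hence 2t + 12 is even.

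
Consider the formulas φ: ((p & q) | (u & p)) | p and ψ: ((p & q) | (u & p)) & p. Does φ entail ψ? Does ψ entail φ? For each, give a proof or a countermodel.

Only the converse holds.

(⇒) This fails. Under p = T, q = F, u = F, the left side is true but the right side is false.

(⇐) Assume the antecedent. If p is true, ((p & q) | (u & p)) | p reduces to true regardless of the other variables. If p is false, the antecedent cannot hold. Either way ((p & q) | (u & p)) | p holds.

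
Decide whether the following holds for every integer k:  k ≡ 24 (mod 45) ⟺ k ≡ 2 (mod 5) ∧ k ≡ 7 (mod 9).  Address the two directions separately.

(⇒) This fails: k = 24 gives 24 ≡ 24 (mod 45) but 24 ≡ 4 (mod 5), so the conjunction on the right does not hold.

(⇐) This fails: k = 7 satisfies both congruences on the right (7 ≡ 2 mod 5 and 7 ≡ 7 mod 9) yet 7 ≡ 7 (mod 45), not 24.

Neither implication holds.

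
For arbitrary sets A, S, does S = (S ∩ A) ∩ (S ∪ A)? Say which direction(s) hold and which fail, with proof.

Forward inclusion. This inclusion fails. Take A = ∅, S = {1}; then 1 ∈ S but 1 ∉ (S ∩ A) ∩ (S ∪ A).

Reverse inclusion. Let x ∈ (S ∩ A) ∩ (S ∪ A). Then x ∈ A ∩ S, from which x ∈ S.

(⊆) fails; (⊇) holds.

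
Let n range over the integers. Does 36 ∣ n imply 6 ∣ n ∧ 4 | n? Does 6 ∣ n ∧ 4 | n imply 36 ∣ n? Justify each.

(⟸) This fails: take n = 12. Both 6 ∣ 12 and 4 ∣ 12, yet 12 is not a multiple of 36 (since 12 = 0·36 + 12), so 36 ∤ 12.

(⟹) If 36 ∣ n, write n = 36q. Since 36 = 6·6, n = 6·(6q), so 6 ∣ n; and since 36 = 9·4, n = 4·(9q), so 4 ∣ n.

Not equivalent: only (⇒) holds.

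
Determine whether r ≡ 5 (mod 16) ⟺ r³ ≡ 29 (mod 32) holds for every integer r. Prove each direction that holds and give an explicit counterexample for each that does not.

Forward direction. This fails: take r = 21. Then 21 ≡ 5 (mod 16), but 21³ = 9261 ≡ 13 (mod 32), not 29.

Converse. The residues r modulo 32 with r³ ≡ 29 (mod 32) are exactly {5}, and each is ≡ 5 (mod 16).

(⇒) fails; (⇐) holds.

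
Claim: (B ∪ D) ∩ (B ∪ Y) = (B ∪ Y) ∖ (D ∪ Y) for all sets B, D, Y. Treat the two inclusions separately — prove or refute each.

(⊆) fails; (⊇) holds.

(⟸) Let x ∈ (B ∪ Y) ∖ (D ∪ Y). Then x ∈ B and x ∉ D, Y, from which x ∈ (B ∪ D) ∩ (B ∪ Y).

(⟹) This inclusion fails. Take B = {1}, D = {1}, Y = ∅; then 1 ∈ (B ∪ D) ∩ (B ∪ Y) but 1 ∉ (B ∪ Y) ∖ (D ∪ Y).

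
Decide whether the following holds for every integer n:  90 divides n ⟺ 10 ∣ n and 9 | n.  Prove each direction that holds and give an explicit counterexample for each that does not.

Forward direction. If 90 ∣ n, write n = 90q. Since 90 = 9·10, n = 10·(9q), so 10 ∣ n; and since 90 = 10·9, n = 9·(10q), so 9 ∣ n.

Converse. Suppose 10 ∣ n and 9 ∣ n. Any common multiple of 10 and 9 is a multiple of their lcm; here gcd(10, 9) = 1, so lcm(10, 9) = 10·9 = 90, so 90 ∣ n.

Both directions hold; the statement is true.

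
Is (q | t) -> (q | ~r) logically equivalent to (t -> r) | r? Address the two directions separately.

Neither implication holds.

Forward direction. This fails. Under t = T, r = F, q = F, the left side is true but the right side is false.

Converse. This fails. Under t = T, r = T, q = F, the left side is false but the right side is true.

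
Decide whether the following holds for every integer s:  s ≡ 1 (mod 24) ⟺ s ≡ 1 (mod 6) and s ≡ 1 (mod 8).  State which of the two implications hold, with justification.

The biconditional holds.

(⟹) Suppose s ≡ 1 (mod 24); write s = 24j + 1. Since 6 ∣ 24, reducing mod 6 gives s ≡ 1 (mod 6); since 8 ∣ 24, reducing mod 8 gives s ≡ 1 (mod 8).

(⟸) Conversely, if s ≡ 1 (mod 6) and s ≡ 1 (mod 8), then by the Chinese remainder theorem s ≡ 1 (mod 24). This is exactly s ≡ 1 (mod 24).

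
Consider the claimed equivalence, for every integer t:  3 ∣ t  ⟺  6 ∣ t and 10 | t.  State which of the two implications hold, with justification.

(⇒) fails; (⇐) holds.

[⇐] Suppose 6 ∣ t and 10 ∣ t. Any common multiple of 6 and 10 is a multiple of their lcm; here lcm(6, 10) = 6·10/gcd(6, 10) = 60/2 = 30, so 30 ∣ t. Since 3 ∣ 30, it follows that 3 ∣ t.

[⇒] This fails: take t = 3. Certainly 3 ∣ 3, but 6 ∤ 3.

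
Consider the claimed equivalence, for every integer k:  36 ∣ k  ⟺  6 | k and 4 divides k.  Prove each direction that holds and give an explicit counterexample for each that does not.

[⇒] If 36 ∣ k, write k = 36q. Since 36 = 6·6, k = 6·(6q), so 6 ∣ k; and since 36 = 9·4, k = 4·(9q), so 4 ∣ k.

[⇐] This fails: take k = 12. Both 6 ∣ 12 and 4 ∣ 12, yet 12 is not a multiple of 36 (since 12 = 0·36 + 12), so 36 ∤ 12.

Only the forward direction holds.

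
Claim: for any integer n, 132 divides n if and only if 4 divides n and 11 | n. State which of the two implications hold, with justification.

Not equivalent: only (⇒) holds.

Forward direction. If 132 ∣ n, write n = 132q. Since 132 = 33·4, n = 4·(33q), so 4 ∣ n; and since 132 = 12·11, n = 11·(12q), so 11 ∣ n.

Converse. This fails: take n = 44. Both 4 ∣ 44 and 11 ∣ 44, yet 44 is not a multiple of 132 (since 44 = 0·132 + 44), so 132 ∤ 44.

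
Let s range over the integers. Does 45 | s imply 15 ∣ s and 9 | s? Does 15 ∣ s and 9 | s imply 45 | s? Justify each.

The biconditional holds.

(→) If 45 ∣ s, write s = 45q. Since 45 = 3·15, s = 15·(3q), so 15 ∣ s; and since 45 = 5·9, s = 9·(5q), so 9 ∣ s.

(←) Suppose 15 ∣ s and 9 ∣ s. Any common multiple of 15 and 9 is a multiple of their lcm; here lcm(15, 9) = 15·9/gcd(15, 9) = 135/3 = 45, so 45 ∣ s.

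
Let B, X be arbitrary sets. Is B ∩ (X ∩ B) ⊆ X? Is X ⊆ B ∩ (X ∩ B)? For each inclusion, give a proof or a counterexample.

(⊆) holds; (⊇) fails.

Forward inclusion. Let x ∈ B ∩ (X ∩ B). Then x ∈ B ∩ X, from which x ∈ X.

Reverse inclusion. This inclusion fails. Take B = ∅, X = {1}; then 1 ∈ X but 1 ∉ B ∩ (X ∩ B).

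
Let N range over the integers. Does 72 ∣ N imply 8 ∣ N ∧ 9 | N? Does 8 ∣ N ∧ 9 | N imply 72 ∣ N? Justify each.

(⟹) If 72 ∣ N, write N = 72q. Since 72 = 9·8, N = 8·(9q), so 8 ∣ N; and since 72 = 8·9, N = 9·(8q), so 9 ∣ N.

(⟸) Suppose 8 ∣ N and 9 ∣ N. Any common multiple of 8 and 9 is a multiple of their lcm; here gcd(8, 9) = 1, so lcm(8, 9) = 8·9 = 72, so 72 ∣ N.

Both directions hold; the statement is true.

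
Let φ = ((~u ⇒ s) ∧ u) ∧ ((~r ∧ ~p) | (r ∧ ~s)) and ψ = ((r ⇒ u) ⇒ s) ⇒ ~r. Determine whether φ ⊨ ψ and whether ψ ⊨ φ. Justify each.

(⟹) Assume the antecedent. If r is true, the antecedent forces (p = F, u = T, s = F, r = T) or (p = T, u = T, s = F, r = T), and ((r ⇒ u) ⇒ s) ⇒ ~r holds there. If r is false, ((r ⇒ u) ⇒ s) ⇒ ~r reduces to true regardless of the other variables. Either way ((r ⇒ u) ⇒ s) ⇒ ~r holds.

(⟸) This fails. Under p = F, u = F, s = F, r = F, the left side is false but the right side is true.

Only the forward implication holds.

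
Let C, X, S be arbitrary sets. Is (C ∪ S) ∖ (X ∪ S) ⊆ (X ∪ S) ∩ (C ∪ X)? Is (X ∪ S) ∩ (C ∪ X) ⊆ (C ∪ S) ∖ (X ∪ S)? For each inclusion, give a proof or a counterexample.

Forward inclusion. This inclusion fails. Take C = {1}, X = ∅, S = ∅; then 1 ∈ (C ∪ S) ∖ (X ∪ S) but 1 ∉ (X ∪ S) ∩ (C ∪ X).

Reverse inclusion. This inclusion fails. Take C = ∅, X = {1}, S = ∅; then 1 ∈ (X ∪ S) ∩ (C ∪ X) but 1 ∉ (C ∪ S) ∖ (X ∪ S).

Both inclusions fail.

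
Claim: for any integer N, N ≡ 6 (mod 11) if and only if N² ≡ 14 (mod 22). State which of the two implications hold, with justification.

(⇒) fails and (⇐) fails.

Forward direction. This fails: take N = 17. Then 17 ≡ 6 (mod 11), but 17² = 289 ≡ 3 (mod 22), not 14.

Converse. This fails: take N = 16. Then 16² = 256 ≡ 14 (mod 22), yet 16 ≡ 5 (mod 11), not 6.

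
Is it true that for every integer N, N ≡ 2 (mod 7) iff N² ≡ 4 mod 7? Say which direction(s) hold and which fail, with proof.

The forward direction holds; the converse fails.

Forward direction. Suppose N ≡ 2 (mod 7). Write N = 7j + 2. Then (7j + 2)² = 49j² + 28j + 4 = 7(7j² + 4j) + 4, so N² ≡ 4 (mod 7).

Converse. This fails: take N = 5. Then 5² = 25 ≡ 4 (mod 7), yet 5 ≡ 5 (mod 7), not 2.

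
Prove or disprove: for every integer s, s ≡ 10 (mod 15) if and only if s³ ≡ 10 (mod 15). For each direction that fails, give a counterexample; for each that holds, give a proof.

(⟹) Suppose s ≡ 10 (mod 15). Write s = 15j + 10. Then (15j + 10)³ = 3375j³ + 6750j² + 4500j + 1000 = 15(225j³ + 450j² + 300j + 66) + 10, so s³ ≡ 10 (mod 15).

(⟸) Conversely, suppose s³ ≡ 10 (mod 15). The only residue r in {0, …, 14} with r³ ≡ 10 (mod 15) is r = 10, so s ≡ 10 (mod 15).

Both directions hold.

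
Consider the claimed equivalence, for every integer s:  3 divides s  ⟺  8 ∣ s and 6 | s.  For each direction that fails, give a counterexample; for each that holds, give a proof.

The forward direction fails; the converse holds.

(⇒) This fails: take s = 3. Certainly 3 ∣ 3, but 8 ∤ 3.

(⇐) Suppose 8 ∣ s and 6 ∣ s. Any common multiple of 8 and 6 is a multiple of their lcm; here lcm(8, 6) = 8·6/gcd(8, 6) = 48/2 = 24, so 24 ∣ s. Since 3 ∣ 24, it follows that 3 ∣ s.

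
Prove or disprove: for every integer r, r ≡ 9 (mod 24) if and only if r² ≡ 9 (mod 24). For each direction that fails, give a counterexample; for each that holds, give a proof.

(⟹) Suppose r ≡ 9 (mod 24). Write r = 24j + 9. Then (24j + 9)² = 576j² + 432j + 81 = 24(24j² + 18j + 3) + 9, so r² ≡ 9 (mod 24).

(⟸) This fails: take r = 3. Then 3² = 9 ≡ 9 (mod 24), yet 3 ≡ 3 (mod 24), not 9.

Only the forward implication holds.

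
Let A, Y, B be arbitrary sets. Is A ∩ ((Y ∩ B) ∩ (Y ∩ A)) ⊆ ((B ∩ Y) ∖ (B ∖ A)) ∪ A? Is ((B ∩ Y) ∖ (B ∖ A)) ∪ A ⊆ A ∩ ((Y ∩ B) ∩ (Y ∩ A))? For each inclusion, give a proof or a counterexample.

Only the forward inclusion holds.

Forward inclusion. Let x ∈ A ∩ ((Y ∩ B) ∩ (Y ∩ A)). Then x ∈ A ∩ Y ∩ B, from which x ∈ ((B ∩ Y) ∖ (B ∖ A)) ∪ A.

Reverse inclusion. This inclusion fails. Take A = {1}, Y = ∅, B = ∅; then 1 ∈ ((B ∩ Y) ∖ (B ∖ A)) ∪ A but 1 ∉ A ∩ ((Y ∩ B) ∩ (Y ∩ A)).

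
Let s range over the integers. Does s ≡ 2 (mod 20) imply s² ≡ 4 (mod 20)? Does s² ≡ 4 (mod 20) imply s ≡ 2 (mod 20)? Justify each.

(⟹) Suppose s ≡ 2 (mod 20). Write s = 20j + 2. Then (20j + 2)² = 400j² + 80j + 4 = 20(20j² + 4j) + 4, so s² ≡ 4 (mod 20).

(⟸) This fails: take s = 8. Then 8² = 64 ≡ 4 (mod 20), yet 8 ≡ 8 (mod 20), not 2.

Only the forward direction holds.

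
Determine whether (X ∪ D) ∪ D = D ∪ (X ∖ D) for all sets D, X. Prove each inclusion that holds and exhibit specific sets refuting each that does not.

(⟸) Let x ∈ D ∪ (X ∖ D). Then either x ∈ D and x ∉ X; or x ∈ X and x ∉ D; or x ∈ D ∩ X. In each case x ∈ (X ∪ D) ∪ D, so D ∪ (X ∖ D) ⊆ (X ∪ D) ∪ D.

(⟹) Let x ∈ (X ∪ D) ∪ D. Then either x ∈ D and x ∉ X; or x ∈ X and x ∉ D; or x ∈ D ∩ X. In each case x ∈ D ∪ (X ∖ D), so (X ∪ D) ∪ D ⊆ D ∪ (X ∖ D).

Both inclusions hold.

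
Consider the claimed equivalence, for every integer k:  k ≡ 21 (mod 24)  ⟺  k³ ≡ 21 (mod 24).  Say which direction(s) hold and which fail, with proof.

(→) Suppose k ≡ 21 (mod 24). Write k = 24j + 21. Then (24j + 21)³ = 13824j³ + 36288j² + 31752j + 9261 = 24(576j³ + 1512j² + 1323j + 385) + 21, so k³ ≡ 21 (mod 24).

(←) Conversely, suppose k³ ≡ 21 (mod 24). The only residue r in {0, …, 23} with r³ ≡ 21 (mod 24) is r = 21, so k ≡ 21 (mod 24).

Both implications hold.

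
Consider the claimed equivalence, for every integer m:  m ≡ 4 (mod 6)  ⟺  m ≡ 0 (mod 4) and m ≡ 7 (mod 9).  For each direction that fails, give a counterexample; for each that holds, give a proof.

(→) This fails: m = 34 gives 34 ≡ 4 (mod 6) but 34 ≡ 2 (mod 4), so the conjunction on the right does not hold.

(←) Conversely, if m ≡ 0 (mod 4) and m ≡ 7 (mod 9), then by the Chinese remainder theorem m ≡ 16 (mod 36). Since 16 ≡ 4 (mod 6) and 6 ∣ 36, we get m ≡ 4 (mod 6).

Only the reverse direction holds.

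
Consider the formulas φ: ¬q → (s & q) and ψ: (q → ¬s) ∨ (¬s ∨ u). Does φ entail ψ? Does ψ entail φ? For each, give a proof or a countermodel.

Neither direction holds.

Forward direction. This fails. Under s = T, u = F, q = T, the left side is true but the right side is false.

Converse. This fails. Under s = F, u = F, q = F, the left side is false but the right side is true.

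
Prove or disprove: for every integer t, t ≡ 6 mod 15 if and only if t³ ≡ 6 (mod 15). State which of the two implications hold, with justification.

Both directions hold; the statement is true.

(→) Suppose t ≡ 6 mod 15. Write t = 15j + 6. Then (15j + 6)³ = 3375j³ + 4050j² + 1620j + 216 = 15(225j³ + 270j² + 108j + 14) + 6, so t³ ≡ 6 (mod 15).

(←) Conversely, suppose t³ ≡ 6 (mod 15). The only residue r in {0, …, 14} with r³ ≡ 6 (mod 15) is r = 6, so t ≡ 6 (mod 15).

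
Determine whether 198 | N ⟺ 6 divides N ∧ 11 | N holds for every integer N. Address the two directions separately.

(←) This fails: take N = 66. Both 6 ∣ 66 and 11 ∣ 66, yet 66 is not a multiple of 198 (since 66 = 0·198 + 66), so 198 ∤ 66.

(→) If 198 ∣ N, write N = 198q. Since 198 = 33·6, N = 6·(33q), so 6 ∣ N; and since 198 = 18·11, N = 11·(18q), so 11 ∣ N.

Not equivalent: only (⇒) holds.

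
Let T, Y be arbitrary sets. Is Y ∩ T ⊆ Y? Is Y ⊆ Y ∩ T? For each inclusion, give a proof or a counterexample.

Only the forward inclusion holds.

(⟹) Let x ∈ Y ∩ T. Then x ∈ T ∩ Y, from which x ∈ Y.

(⟸) This inclusion fails. Take T = ∅, Y = {1}; then 1 ∈ Y but 1 ∉ Y ∩ T.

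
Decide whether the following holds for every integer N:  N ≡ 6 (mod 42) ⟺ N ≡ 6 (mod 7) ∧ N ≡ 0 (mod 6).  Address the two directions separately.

Both directions hold; the statement is true.

[⇒] Suppose N ≡ 6 (mod 42); write N = 42j + 6. Since 7 ∣ 42, reducing mod 7 gives N ≡ 6 (mod 7); since 6 ∣ 42, reducing mod 6 gives N ≡ 6 ≡ 0 (mod 6).

[⇐] Conversely, if N ≡ 6 (mod 7) and N ≡ 0 (mod 6), then by the Chinese remainder theorem N ≡ 6 (mod 42). This is exactly N ≡ 6 (mod 42).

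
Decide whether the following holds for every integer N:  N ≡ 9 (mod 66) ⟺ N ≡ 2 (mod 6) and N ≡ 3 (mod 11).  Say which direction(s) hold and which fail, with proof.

[⇒] This fails: N = 9 gives 9 ≡ 9 (mod 66) but 9 ≡ 3 (mod 6), so the conjunction on the right does not hold.

[⇐] This fails: N = 14 satisfies both congruences on the right (14 ≡ 2 mod 6 and 14 ≡ 3 mod 11) yet 14 ≡ 14 (mod 66), not 9.

Both directions fail.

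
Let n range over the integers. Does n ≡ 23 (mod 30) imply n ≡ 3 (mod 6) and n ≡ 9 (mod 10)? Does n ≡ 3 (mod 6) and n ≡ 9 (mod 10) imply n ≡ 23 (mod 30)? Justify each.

[⇒] This fails: n = 23 gives 23 ≡ 23 (mod 30) but 23 ≡ 5 (mod 6), so the conjunction on the right does not hold.

[⇐] This fails: n = 9 satisfies both congruences on the right (9 ≡ 3 mod 6 and 9 ≡ 9 mod 10) yet 9 ≡ 9 (mod 30), not 23.

Both directions fail.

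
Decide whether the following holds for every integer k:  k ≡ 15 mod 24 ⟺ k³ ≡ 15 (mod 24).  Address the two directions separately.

Forward direction. Suppose k ≡ 15 mod 24. Write k = 24j + 15. Then (24j + 15)³ = 13824j³ + 25920j² + 16200j + 3375 = 24(576j³ + 1080j² + 675j + 140) + 15, so k³ ≡ 15 (mod 24).

Converse. Suppose k³ ≡ 15 (mod 24). The only residue r in {0, …, 23} with r³ ≡ 15 (mod 24) is r = 15, so k ≡ 15 (mod 24).

The biconditional holds.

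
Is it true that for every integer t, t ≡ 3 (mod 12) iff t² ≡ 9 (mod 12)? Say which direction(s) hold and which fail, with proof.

(⇒) Suppose t ≡ 3 (mod 12). Write t = 12j + 3. Then (12j + 3)² = 144j² + 72j + 9 = 12(12j² + 6j) + 9, so t² ≡ 9 (mod 12).

(⇐) This fails: take t = 9. Then 9² = 81 ≡ 9 (mod 12), yet 9 ≡ 9 (mod 12), not 3.

(⇒) holds; (⇐) fails.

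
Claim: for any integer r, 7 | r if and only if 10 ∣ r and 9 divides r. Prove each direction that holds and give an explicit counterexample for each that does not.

(⇒) This fails: take r = 7. Certainly 7 ∣ 7, but 10 ∤ 7.

(⇐) This fails: take r = 90. Both 10 ∣ 90 and 9 ∣ 90, yet 90 is not a multiple of 7 (since 90 = 12·7 + 6), so 7 ∤ 90.

(⇒) fails and (⇐) fails.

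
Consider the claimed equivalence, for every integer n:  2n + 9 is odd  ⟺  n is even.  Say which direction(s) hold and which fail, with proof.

Only the converse holds.

(⇒) This fails: take n = 5. Then 2n + 9 = 19, which is odd, yet n = 5 is odd, not even.

(⇐) Suppose n is even. Since 2 is even, 2n is even for every n, so 2n + 9 has the same parity as 9, which is odd. Hence 2n + 9 is odd.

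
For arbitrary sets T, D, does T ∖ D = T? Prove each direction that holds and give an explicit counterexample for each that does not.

(⊆) holds; (⊇) fails.

(⊆) Let x ∈ T ∖ D. Then x ∈ T and x ∉ D, from which x ∈ T.

(⊇) This inclusion fails. Take T = {1}, D = {1}; then 1 ∈ T but 1 ∉ T ∖ D.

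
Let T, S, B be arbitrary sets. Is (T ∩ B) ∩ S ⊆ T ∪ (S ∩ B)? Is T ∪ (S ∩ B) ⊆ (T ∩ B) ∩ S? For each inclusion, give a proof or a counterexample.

(⊆) holds; (⊇) fails.

(⟹) Let x ∈ (T ∩ B) ∩ S. Then x ∈ T ∩ S ∩ B, from which x ∈ T ∪ (S ∩ B).

(⟸) This inclusion fails. Take T = {1}, S = ∅, B = ∅; then 1 ∈ T ∪ (S ∩ B) but 1 ∉ (T ∩ B) ∩ S.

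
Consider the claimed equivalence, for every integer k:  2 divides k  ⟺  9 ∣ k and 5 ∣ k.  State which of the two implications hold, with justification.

(⟹) This fails: take k = 2. Certainly 2 ∣ 2, but 9 ∤ 2.

(⟸) This fails: take k = 45. Both 9 ∣ 45 and 5 ∣ 45, yet 45 is not a multiple of 2 (since 45 = 22·2 + 1), so 2 ∤ 45.

Neither implication holds.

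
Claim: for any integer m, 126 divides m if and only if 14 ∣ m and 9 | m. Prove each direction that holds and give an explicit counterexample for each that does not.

Both directions hold; the statement is true.

(⇒) If 126 ∣ m, write m = 126q. Since 126 = 9·14, m = 14·(9q), so 14 ∣ m; and since 126 = 14·9, m = 9·(14q), so 9 ∣ m.

(⇐) Suppose 14 ∣ m and 9 ∣ m. Any common multiple of 14 and 9 is a multiple of their lcm; here gcd(14, 9) = 1, so lcm(14, 9) = 14·9 = 126, so 126 ∣ m.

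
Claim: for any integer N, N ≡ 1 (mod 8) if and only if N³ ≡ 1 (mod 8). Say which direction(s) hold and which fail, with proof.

(⟹) Suppose N ≡ 1 (mod 8). Write N = 8j + 1. Then (8j + 1)³ = 512j³ + 192j² + 24j + 1 = 8(64j³ + 24j² + 3j) + 1, so N³ ≡ 1 (mod 8).

(⟸) Conversely, suppose N³ ≡ 1 (mod 8). The only residue r in {0, …, 7} with r³ ≡ 1 (mod 8) is r = 1, so N ≡ 1 (mod 8).

Both directions hold; the statement is true.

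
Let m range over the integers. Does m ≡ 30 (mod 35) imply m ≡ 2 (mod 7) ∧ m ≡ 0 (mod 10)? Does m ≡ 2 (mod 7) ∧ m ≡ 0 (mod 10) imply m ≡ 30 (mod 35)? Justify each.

Converse. If m ≡ 2 (mod 7) and m ≡ 0 (mod 10), then by the Chinese remainder theorem m ≡ 30 (mod 70). Since 30 ≡ 30 (mod 35) and 35 ∣ 70, we get m ≡ 30 (mod 35).

Forward direction. This fails: m = 65 gives 65 ≡ 30 (mod 35) but 65 ≡ 5 (mod 10), so the conjunction on the right does not hold.

(⇒) fails; (⇐) holds.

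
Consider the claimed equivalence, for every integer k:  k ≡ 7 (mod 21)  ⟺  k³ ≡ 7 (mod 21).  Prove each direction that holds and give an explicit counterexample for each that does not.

[⇐] Suppose k³ ≡ 7 (mod 21). The only residue r in {0, …, 20} with r³ ≡ 7 (mod 21) is r = 7, so k ≡ 7 (mod 21).

[⇒] Suppose k ≡ 7 (mod 21). Write k = 21j + 7. Then (21j + 7)³ = 9261j³ + 9261j² + 3087j + 343 = 21(441j³ + 441j² + 147j + 16) + 7, so k³ ≡ 7 (mod 21).

Equivalent; both directions hold.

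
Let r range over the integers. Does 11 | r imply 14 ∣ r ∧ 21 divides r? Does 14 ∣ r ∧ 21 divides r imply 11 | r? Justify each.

(⇒) This fails: take r = 11. Certainly 11 ∣ 11, but 14 ∤ 11.

(⇐) This fails: take r = 42. Both 14 ∣ 42 and 21 ∣ 42, yet 42 is not a multiple of 11 (since 42 = 3·11 + 9), so 11 ∤ 42.

Both directions fail.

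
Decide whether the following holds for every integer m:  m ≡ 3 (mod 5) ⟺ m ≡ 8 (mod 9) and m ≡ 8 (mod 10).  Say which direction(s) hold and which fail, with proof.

(⟹) This fails: m = 33 gives 33 ≡ 3 (mod 5) but 33 ≡ 6 (mod 9), so the conjunction on the right does not hold.

(⟸) Conversely, if m ≡ 8 (mod 9) and m ≡ 8 (mod 10), then by the Chinese remainder theorem m ≡ 8 (mod 90). Since 8 ≡ 3 (mod 5) and 5 ∣ 90, we get m ≡ 3 (mod 5).

Only the reverse direction holds.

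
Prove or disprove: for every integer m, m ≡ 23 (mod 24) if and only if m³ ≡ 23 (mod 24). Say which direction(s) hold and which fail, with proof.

Both implications hold.

(→) Suppose m ≡ 23 (mod 24). Write m = 24j + 23. Then (24j + 23)³ = 13824j³ + 39744j² + 38088j + 12167 = 24(576j³ + 1656j² + 1587j + 506) + 23, so m³ ≡ 23 (mod 24).

(←) Conversely, suppose m³ ≡ 23 (mod 24). The only residue r in {0, …, 23} with r³ ≡ 23 (mod 24) is r = 23, so m ≡ 23 (mod 24).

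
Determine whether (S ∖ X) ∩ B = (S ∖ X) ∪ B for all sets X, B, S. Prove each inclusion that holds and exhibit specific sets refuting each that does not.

(⊆) Let x ∈ (S ∖ X) ∩ B. Then x ∈ B ∩ S and x ∉ X, from which x ∈ (S ∖ X) ∪ B.

(⊇) This inclusion fails. Take X = ∅, B = {1}, S = ∅; then 1 ∈ (S ∖ X) ∪ B but 1 ∉ (S ∖ X) ∩ B.

Only the forward inclusion holds.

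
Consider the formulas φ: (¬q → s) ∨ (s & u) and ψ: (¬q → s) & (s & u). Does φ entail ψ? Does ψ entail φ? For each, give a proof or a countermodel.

(⇐) Assume the antecedent. If s is true, (¬q → s) ∨ (s & u) reduces to true regardless of the other variables. If s is false, the antecedent cannot hold. Either way (¬q → s) ∨ (s & u) holds.

(⇒) This fails. Under s = T, q = F, u = F, the left side is true but the right side is false.

Only the reverse direction holds.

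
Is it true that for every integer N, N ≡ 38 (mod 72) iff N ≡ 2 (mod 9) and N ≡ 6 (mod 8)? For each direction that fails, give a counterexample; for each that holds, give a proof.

(⇒) Suppose N ≡ 38 (mod 72); write N = 72j + 38. Since 9 ∣ 72, reducing mod 9 gives N ≡ 38 ≡ 2 (mod 9); since 8 ∣ 72, reducing mod 8 gives N ≡ 38 ≡ 6 (mod 8).

(⇐) Conversely, if N ≡ 2 (mod 9) and N ≡ 6 (mod 8), then by the Chinese remainder theorem N ≡ 38 (mod 72). This is exactly N ≡ 38 (mod 72).

Both directions hold; the statement is true.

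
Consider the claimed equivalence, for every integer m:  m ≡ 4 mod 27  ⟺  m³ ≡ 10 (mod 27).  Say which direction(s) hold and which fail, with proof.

(⇒) holds; (⇐) fails.

(⟸) This fails: take m = 13. Then 13³ = 2197 ≡ 10 (mod 27), yet 13 ≡ 13 (mod 27), not 4.

(⟹) Suppose m ≡ 4 mod 27. Write m = 27j + 4. Then (27j + 4)³ = 19683j³ + 8748j² + 1296j + 64 = 27(729j³ + 324j² + 48j + 2) + 10, so m³ ≡ 10 (mod 27).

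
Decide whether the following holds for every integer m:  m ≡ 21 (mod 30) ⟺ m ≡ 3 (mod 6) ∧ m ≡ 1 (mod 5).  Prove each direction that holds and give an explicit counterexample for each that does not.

Forward direction. Suppose m ≡ 21 (mod 30); write m = 30j + 21. Since 6 ∣ 30, reducing mod 6 gives m ≡ 21 ≡ 3 (mod 6); since 5 ∣ 30, reducing mod 5 gives m ≡ 21 ≡ 1 (mod 5).

Converse. If m ≡ 3 (mod 6) and m ≡ 1 (mod 5), then by the Chinese remainder theorem m ≡ 21 (mod 30). This is exactly m ≡ 21 (mod 30).

Both implications hold.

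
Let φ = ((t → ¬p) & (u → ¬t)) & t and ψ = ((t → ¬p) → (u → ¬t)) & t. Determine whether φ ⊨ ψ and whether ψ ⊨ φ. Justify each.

Converse. This fails. Under u = F, t = T, p = T, the left side is false but the right side is true.

Forward direction. Assume the antecedent. If u is true, the antecedent cannot hold. If u is false, the antecedent forces (u = F, t = T, p = F), and ((t → ¬p) → (u → ¬t)) & t holds there. Either way ((t → ¬p) → (u → ¬t)) & t holds.

Only the forward implication holds.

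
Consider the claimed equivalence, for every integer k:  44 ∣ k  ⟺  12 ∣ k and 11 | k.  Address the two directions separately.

Not equivalent: only (⇐) holds.

[⇒] This fails: take k = 44. Certainly 44 ∣ 44, but 12 ∤ 44.

[⇐] Suppose 12 ∣ k and 11 ∣ k. Any common multiple of 12 and 11 is a multiple of their lcm; here gcd(12, 11) = 1, so lcm(12, 11) = 12·11 = 132, so 132 ∣ k. Since 44 ∣ 132, it follows that 44 ∣ k.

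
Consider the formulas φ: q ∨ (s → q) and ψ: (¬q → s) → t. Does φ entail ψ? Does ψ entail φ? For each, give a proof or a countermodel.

(→) This fails. Under s = F, q = T, t = F, the left side is true but the right side is false.

(←) This fails. Under s = T, q = F, t = T, the left side is false but the right side is true.

Neither implication holds.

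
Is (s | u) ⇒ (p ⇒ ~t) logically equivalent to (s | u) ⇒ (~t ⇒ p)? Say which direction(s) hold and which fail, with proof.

Neither direction holds.

[⇒] This fails. Under u = T, t = F, p = F, s = F, the left side is true but the right side is false.

[⇐] This fails. Under u = T, t = T, p = T, s = F, the left side is false but the right side is true.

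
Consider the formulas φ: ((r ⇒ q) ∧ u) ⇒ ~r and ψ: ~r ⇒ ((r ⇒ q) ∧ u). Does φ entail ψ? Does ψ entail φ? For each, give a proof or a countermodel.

(→) This fails. Under r = F, q = F, u = F, the left side is true but the right side is false.

(←) This fails. Under r = T, q = T, u = T, the left side is false but the right side is true.

Neither direction holds.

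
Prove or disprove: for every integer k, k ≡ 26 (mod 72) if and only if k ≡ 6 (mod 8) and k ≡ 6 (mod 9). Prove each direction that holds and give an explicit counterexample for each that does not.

(→) This fails: k = 26 gives 26 ≡ 26 (mod 72) but 26 ≡ 2 (mod 8), so the conjunction on the right does not hold.

(←) This fails: k = 6 satisfies both congruences on the right (6 ≡ 6 mod 8 and 6 ≡ 6 mod 9) yet 6 ≡ 6 (mod 72), not 26.

Both directions fail.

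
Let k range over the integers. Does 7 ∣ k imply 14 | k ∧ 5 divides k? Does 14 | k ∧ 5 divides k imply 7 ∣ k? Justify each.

Forward direction. This fails: take k = 7. Certainly 7 ∣ 7, but 14 ∤ 7.

Converse. Suppose 14 ∣ k and 5 ∣ k. Any common multiple of 14 and 5 is a multiple of their lcm; here gcd(14, 5) = 1, so lcm(14, 5) = 14·5 = 70, so 70 ∣ k. Since 7 ∣ 70, it follows that 7 ∣ k.

Only the converse holds.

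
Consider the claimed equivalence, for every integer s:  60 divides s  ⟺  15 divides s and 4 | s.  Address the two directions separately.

[⇒] If 60 ∣ s, write s = 60q. Since 60 = 4·15, s = 15·(4q), so 15 ∣ s; and since 60 = 15·4, s = 4·(15q), so 4 ∣ s.

[⇐] Suppose 15 ∣ s and 4 ∣ s. Any common multiple of 15 and 4 is a multiple of their lcm; here gcd(15, 4) = 1, so lcm(15, 4) = 15·4 = 60, so 60 ∣ s.

Both implications hold.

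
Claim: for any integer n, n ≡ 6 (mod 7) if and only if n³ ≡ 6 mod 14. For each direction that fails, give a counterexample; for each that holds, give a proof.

Neither implication holds.

(⇒) This fails: take n = 13. Then 13 ≡ 6 (mod 7), but 13³ = 2197 ≡ 13 (mod 14), not 6.

(⇐) This fails: take n = 10. Then 10³ = 1000 ≡ 6 (mod 14), yet 10 ≡ 3 (mod 7), not 6.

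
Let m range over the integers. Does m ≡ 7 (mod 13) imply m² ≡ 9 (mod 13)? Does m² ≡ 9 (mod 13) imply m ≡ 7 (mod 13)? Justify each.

Neither implication holds.

(⇒) This fails: take m = 7. Then 7 ≡ 7 (mod 13), but 7² = 49 ≡ 10 (mod 13), not 9.

(⇐) This fails: take m = 3. Then 3² = 9 ≡ 9 (mod 13), yet 3 ≡ 3 (mod 13), not 7.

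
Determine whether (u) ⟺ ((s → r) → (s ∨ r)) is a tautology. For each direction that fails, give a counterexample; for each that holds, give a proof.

Both directions fail.

(⟹) This fails. Under r = F, s = F, u = T, the left side is true but the right side is false.

(⟸) This fails. Under r = T, s = F, u = F, the left side is false but the right side is true.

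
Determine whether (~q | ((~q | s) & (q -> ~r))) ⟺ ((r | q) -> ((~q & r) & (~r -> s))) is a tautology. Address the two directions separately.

[⇒] This fails. Under r = F, q = T, s = T, the left side is true but the right side is false.

[⇐] Assume the antecedent. If r is true, the antecedent forces (r = T, q = F, s = F) or (r = T, q = F, s = T), and ~q | ((~q | s) & (q -> ~r)) holds there. If r is false, the antecedent forces (r = F, q = F, s = F) or (r = F, q = F, s = T), and ~q | ((~q | s) & (q -> ~r)) holds there. Either way ~q | ((~q | s) & (q -> ~r)) holds.

Only the reverse direction holds.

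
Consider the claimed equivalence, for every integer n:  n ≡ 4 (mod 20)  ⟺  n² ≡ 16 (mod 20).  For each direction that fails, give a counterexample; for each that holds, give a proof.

The forward direction holds; the converse fails.

(⟹) Suppose n ≡ 4 (mod 20). Write n = 20j + 4. Then (20j + 4)² = 400j² + 160j + 16 = 20(20j² + 8j) + 16, so n² ≡ 16 (mod 20).

(⟸) This fails: take n = 6. Then 6² = 36 ≡ 16 (mod 20), yet 6 ≡ 6 (mod 20), not 4.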